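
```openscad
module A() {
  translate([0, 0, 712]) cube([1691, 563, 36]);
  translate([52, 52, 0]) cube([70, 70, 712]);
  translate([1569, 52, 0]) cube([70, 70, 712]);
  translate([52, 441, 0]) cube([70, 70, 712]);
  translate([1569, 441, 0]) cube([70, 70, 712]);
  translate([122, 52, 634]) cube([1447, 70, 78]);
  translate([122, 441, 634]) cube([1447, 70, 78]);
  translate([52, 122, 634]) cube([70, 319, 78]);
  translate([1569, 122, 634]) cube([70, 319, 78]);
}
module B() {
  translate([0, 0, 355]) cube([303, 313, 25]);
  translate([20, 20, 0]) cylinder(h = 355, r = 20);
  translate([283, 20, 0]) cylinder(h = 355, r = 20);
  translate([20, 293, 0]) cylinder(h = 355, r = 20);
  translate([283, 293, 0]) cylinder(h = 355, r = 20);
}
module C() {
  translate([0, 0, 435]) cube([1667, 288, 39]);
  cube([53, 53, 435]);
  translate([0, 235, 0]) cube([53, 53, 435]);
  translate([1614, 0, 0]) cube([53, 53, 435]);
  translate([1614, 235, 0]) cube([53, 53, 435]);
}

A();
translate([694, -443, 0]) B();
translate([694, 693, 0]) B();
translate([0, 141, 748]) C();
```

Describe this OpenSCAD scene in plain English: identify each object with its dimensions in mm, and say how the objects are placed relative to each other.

A is a table: top 1691 mm (x) × 563 mm (y), 36 mm thick, upper face at z = 748 mm, on four 70×70 mm square legs, each inset 52 mm from the nearest pair of top edges, running from z = 0 to the bottom of the top. Four apron rails, 70 mm thick and 78 mm tall, run between adjacent legs with their top edges flush with the underside of the top and their outer faces flush with the legs' outer faces.

B is a four-legged stool. The seat is a 303×313×25 mm slab whose top surface is at z = 380 mm; four round legs, each 40 mm in diameter, run from the floor (z = 0) to the underside of the seat, each leg's axis is inset half a diameter from the nearest pair of seat edges (so the leg's bounding box is flush with the corner).

C is a bench: a 1667×288 mm seat slab, 39 mm thick, top at z = 474 mm, on four 53×53 mm square legs flush with the seat corners and standing on z = 0.

Two stools sit around the table at the −y, +y sides. The bench is on top of the table.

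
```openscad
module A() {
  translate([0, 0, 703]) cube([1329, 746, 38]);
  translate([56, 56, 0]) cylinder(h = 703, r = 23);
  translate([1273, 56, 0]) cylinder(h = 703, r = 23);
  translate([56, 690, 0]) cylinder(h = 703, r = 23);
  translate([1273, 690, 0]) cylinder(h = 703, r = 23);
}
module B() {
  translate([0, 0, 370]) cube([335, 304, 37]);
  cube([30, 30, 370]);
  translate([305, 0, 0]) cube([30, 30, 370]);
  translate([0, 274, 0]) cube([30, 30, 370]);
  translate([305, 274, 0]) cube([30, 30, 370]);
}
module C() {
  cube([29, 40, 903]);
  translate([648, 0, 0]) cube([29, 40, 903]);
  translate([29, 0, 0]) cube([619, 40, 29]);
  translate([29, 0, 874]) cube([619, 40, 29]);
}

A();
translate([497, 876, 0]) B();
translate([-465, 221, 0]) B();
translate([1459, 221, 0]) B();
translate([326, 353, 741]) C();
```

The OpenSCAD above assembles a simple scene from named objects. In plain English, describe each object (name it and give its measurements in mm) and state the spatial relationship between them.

A is a table with a 1329×746 mm rectangular top, 38 mm thick, top surface at z = 741 mm, supported by four round legs of 46 mm diameter, each leg's bounding box inset 33 mm from the nearest pair of top edges, running from the floor.

B is a simple wooden stool: a rectangular seat 335 mm (x) by 304 mm (y), 37 mm thick, top face at z = 407 mm, on four square legs, each 30×30 mm in cross-section. The legs rest on z = 0, each flush with a corner of the seat.

C is a rectangular picture frame lying in the x–z plane (depth along y). The opening is 619 mm wide (x) by 845 mm tall (z), surrounded by a border 29 mm wide on all four sides. The frame is 40 mm deep and is made of two full-height vertical stiles with two horizontal rails fitted between them.

Three stools sit around the table at the +y, −x, +x sides. The picture frame is on top of the table, centred.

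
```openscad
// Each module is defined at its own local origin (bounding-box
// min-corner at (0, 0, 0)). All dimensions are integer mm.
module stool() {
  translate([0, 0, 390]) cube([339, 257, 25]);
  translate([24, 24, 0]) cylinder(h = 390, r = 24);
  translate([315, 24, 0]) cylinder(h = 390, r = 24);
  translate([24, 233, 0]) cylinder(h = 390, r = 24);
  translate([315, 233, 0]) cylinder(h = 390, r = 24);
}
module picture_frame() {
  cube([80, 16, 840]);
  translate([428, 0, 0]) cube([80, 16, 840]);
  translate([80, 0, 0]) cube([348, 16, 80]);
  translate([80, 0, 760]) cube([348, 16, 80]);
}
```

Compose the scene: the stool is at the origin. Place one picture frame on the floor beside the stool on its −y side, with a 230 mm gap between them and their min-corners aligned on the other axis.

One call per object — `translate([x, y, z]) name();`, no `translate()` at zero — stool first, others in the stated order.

stool();
translate([0, -246, 0]) picture_frame();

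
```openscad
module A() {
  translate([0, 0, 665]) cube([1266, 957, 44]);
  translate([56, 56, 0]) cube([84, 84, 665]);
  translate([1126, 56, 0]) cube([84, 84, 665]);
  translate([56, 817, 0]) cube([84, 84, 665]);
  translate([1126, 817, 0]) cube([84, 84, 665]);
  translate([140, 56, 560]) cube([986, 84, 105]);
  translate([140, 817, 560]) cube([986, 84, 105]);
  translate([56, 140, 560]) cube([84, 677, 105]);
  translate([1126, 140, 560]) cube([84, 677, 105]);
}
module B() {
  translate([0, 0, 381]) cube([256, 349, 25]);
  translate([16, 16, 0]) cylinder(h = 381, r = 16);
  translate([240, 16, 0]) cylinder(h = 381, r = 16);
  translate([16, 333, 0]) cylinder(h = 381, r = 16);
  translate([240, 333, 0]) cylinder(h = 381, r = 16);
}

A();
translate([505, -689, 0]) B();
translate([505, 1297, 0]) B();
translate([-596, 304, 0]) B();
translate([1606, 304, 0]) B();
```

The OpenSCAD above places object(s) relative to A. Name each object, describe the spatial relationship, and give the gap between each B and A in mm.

Each stool's nearest face is 340 mm from the table's bounding box.

A is a table. B is a stool. Four stools sit around the table at the −y, +y, −x, +x sides. The gap between each stool and the table is 340 mm.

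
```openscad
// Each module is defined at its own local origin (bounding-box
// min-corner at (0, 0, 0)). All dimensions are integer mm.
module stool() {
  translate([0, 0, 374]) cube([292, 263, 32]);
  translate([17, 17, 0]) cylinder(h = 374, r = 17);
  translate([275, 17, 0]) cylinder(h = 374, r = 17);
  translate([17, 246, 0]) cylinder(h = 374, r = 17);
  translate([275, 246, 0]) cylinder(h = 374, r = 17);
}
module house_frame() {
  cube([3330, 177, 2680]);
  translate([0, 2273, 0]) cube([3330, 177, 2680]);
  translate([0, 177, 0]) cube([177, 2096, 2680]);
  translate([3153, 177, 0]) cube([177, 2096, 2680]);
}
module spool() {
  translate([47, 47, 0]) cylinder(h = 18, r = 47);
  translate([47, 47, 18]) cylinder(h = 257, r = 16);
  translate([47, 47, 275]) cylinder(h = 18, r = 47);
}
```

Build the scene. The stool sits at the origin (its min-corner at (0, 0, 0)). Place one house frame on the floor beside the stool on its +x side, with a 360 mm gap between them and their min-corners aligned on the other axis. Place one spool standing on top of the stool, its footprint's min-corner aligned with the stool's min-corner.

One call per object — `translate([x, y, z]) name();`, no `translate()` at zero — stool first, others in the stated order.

stool();
translate([652, 0, 0]) house_frame();
translate([0, 0, 406]) spool();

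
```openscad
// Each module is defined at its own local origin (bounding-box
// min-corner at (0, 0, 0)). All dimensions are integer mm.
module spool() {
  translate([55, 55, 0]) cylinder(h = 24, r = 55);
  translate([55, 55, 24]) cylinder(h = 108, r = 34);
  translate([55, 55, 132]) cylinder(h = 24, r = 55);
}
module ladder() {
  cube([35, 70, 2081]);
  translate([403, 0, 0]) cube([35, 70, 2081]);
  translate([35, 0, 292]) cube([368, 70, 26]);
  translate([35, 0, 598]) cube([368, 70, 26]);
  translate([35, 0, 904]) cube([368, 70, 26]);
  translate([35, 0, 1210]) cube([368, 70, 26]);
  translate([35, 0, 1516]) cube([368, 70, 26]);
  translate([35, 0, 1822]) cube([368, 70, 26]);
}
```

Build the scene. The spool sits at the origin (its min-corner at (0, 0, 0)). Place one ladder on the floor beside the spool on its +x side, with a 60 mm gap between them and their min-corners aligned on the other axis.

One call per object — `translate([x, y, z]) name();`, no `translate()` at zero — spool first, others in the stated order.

spool();
translate([170, 0, 0]) ladder();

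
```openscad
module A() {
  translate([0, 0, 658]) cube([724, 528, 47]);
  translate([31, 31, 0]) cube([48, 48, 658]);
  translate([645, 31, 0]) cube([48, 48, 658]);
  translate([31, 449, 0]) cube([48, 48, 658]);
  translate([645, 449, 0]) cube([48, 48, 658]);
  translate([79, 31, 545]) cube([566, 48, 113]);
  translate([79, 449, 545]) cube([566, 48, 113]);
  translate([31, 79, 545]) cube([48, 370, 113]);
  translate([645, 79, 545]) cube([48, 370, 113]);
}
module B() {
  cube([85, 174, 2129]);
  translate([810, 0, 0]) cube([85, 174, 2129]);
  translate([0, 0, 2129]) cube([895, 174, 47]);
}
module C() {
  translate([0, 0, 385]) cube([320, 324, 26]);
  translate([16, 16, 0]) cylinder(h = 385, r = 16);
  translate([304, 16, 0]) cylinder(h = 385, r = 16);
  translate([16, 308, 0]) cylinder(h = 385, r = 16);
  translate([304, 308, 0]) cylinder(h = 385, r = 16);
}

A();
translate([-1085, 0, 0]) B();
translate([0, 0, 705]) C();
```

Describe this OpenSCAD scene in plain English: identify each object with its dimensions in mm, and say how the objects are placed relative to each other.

A is a table: top 724 mm (x) × 528 mm (y), 47 mm thick, upper face at z = 705 mm, on four 48×48 mm square legs, each inset 31 mm from the nearest pair of top edges, running from z = 0 to the bottom of the top. Four apron rails, 48 mm thick and 113 mm tall, run between adjacent legs with their top edges flush with the underside of the top and their outer faces flush with the legs' outer faces.

B is a rectangular door frame: two vertical jambs of 85×174 mm section, 2129 mm tall, with a clear opening 725 mm wide between their inner faces. A header 47 mm tall and 174 mm deep lies on top of the jambs and spans the full outside width.

C is a four-legged stool. The seat is a 320×324×26 mm slab whose top surface is at z = 411 mm; four round legs, each 32 mm in diameter, run from the floor (z = 0) to the underside of the seat, each leg's axis is inset half a diameter from the nearest pair of seat edges (so the leg's bounding box is flush with the corner).

The door frame is on the floor beside the table on its −x side. The stool is on top of the table.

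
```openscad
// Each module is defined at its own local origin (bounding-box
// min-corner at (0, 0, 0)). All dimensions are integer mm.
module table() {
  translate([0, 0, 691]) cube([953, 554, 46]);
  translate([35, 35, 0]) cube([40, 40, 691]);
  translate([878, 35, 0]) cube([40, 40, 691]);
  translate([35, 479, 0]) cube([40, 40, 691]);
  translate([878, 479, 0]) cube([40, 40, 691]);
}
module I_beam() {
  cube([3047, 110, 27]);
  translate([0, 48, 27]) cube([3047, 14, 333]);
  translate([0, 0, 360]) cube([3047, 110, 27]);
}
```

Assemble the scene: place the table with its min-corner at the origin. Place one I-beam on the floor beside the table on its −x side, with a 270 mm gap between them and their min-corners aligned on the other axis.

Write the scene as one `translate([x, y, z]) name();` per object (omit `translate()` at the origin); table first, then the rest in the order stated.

table();
translate([-3317, 0, 0]) I_beam();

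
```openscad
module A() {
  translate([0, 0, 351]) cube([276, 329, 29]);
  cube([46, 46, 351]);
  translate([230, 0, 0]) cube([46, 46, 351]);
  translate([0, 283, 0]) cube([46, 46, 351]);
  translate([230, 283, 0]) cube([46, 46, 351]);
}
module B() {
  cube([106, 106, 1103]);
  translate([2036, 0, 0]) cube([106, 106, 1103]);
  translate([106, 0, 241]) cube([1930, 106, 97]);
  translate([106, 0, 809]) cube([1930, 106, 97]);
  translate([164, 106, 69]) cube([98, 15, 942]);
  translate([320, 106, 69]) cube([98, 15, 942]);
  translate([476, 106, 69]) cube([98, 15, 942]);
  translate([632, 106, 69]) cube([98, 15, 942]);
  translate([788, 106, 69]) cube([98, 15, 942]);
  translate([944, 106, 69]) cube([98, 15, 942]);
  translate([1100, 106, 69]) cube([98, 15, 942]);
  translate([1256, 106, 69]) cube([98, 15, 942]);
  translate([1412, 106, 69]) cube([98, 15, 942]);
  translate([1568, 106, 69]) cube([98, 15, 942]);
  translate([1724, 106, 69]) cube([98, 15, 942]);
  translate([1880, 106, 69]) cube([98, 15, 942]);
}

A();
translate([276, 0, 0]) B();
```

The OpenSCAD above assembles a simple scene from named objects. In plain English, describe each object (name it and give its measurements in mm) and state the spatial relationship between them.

A is a four-legged stool. The seat is a 276×329×29 mm slab whose top surface is at z = 380 mm; four square legs, each 46×46 mm in cross-section, run from the floor (z = 0) to the underside of the seat, each flush with a corner of the seat.

B is a fence section. Two 106×106 mm posts, 1103 mm tall, stand on the floor with a clear span of 1930 mm between their inner faces. Two horizontal rails of 106×97 mm section span the gap between the posts with their undersides at z = 241 mm and z = 809 mm, flush with the posts' −y face. 12 pickets, each 98 mm wide, 15 mm thick and 942 mm tall, are fixed to the +y face of the rails with their bottoms at z = 69 mm, evenly spaced across the span with equal gaps (rounded down to the nearest mm) at the −x end and between each pair — any rounding remainder accumulates at the +x end.

The fence section is against the stool's +x side, with their −y faces flush.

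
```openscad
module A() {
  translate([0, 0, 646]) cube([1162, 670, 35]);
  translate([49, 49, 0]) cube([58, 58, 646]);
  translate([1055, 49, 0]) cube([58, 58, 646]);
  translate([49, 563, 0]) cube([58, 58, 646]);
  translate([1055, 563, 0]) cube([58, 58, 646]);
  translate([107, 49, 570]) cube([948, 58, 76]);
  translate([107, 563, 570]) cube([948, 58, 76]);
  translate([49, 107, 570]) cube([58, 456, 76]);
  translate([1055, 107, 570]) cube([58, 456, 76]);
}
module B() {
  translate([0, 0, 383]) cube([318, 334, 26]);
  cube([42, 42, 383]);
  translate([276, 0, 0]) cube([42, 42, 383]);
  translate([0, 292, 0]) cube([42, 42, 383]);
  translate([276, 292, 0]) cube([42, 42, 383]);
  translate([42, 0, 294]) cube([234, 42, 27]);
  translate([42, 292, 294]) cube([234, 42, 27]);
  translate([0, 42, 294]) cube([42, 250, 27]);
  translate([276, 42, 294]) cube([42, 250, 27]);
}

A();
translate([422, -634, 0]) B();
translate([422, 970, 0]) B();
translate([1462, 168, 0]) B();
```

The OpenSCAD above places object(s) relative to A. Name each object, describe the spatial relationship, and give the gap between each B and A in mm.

Each stool's nearest face is 300 mm from the table's bounding box.

A is a table. B is a stool. Three stools sit around the table at the −y, +y, +x sides. The gap between each stool and the table is 300 mm.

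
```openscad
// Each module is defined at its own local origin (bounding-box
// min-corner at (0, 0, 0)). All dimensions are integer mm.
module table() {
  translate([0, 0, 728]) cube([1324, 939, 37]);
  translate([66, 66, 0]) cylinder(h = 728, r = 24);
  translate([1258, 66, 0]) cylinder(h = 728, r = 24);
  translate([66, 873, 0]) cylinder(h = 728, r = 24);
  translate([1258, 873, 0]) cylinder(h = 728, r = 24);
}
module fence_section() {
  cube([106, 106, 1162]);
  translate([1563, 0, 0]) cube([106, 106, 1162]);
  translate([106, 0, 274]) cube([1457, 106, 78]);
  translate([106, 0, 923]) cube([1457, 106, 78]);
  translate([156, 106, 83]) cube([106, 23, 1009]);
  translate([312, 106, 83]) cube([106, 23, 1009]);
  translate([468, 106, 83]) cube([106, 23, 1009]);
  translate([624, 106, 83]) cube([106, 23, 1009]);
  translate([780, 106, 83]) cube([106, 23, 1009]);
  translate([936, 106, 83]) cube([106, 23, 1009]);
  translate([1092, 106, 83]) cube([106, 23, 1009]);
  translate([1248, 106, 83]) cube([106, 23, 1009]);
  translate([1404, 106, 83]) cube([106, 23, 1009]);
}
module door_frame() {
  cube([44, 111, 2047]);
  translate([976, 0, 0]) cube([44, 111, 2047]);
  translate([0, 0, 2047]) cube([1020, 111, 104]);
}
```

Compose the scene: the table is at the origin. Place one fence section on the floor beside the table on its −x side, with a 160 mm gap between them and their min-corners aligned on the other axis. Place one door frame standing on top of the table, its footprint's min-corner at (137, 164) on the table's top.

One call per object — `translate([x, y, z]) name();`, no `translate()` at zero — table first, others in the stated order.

table();
translate([-1829, 0, 0]) fence_section();
translate([137, 164, 765]) door_frame();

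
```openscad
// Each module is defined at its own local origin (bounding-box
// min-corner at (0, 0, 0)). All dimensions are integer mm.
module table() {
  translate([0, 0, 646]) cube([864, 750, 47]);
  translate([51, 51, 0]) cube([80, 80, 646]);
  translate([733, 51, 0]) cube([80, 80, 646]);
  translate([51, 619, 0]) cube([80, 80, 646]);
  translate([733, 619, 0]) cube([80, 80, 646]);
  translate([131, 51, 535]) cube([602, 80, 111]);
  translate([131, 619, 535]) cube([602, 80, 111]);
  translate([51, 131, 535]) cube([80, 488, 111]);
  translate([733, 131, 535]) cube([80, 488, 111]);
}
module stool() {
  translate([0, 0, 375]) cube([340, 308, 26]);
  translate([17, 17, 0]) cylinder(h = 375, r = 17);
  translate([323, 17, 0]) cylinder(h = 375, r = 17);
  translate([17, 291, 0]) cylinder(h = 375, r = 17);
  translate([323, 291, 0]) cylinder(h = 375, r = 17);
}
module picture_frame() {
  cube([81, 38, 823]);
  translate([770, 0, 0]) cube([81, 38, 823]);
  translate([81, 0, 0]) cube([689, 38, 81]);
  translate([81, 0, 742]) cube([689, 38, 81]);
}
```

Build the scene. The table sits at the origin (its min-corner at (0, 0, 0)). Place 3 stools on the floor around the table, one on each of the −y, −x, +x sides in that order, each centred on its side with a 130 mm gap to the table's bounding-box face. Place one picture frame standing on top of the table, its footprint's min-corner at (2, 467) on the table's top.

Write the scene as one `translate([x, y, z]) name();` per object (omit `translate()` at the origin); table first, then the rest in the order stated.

table();
translate([262, -438, 0]) stool();
translate([-470, 221, 0]) stool();
translate([994, 221, 0]) stool();
translate([2, 467, 693]) picture_frame();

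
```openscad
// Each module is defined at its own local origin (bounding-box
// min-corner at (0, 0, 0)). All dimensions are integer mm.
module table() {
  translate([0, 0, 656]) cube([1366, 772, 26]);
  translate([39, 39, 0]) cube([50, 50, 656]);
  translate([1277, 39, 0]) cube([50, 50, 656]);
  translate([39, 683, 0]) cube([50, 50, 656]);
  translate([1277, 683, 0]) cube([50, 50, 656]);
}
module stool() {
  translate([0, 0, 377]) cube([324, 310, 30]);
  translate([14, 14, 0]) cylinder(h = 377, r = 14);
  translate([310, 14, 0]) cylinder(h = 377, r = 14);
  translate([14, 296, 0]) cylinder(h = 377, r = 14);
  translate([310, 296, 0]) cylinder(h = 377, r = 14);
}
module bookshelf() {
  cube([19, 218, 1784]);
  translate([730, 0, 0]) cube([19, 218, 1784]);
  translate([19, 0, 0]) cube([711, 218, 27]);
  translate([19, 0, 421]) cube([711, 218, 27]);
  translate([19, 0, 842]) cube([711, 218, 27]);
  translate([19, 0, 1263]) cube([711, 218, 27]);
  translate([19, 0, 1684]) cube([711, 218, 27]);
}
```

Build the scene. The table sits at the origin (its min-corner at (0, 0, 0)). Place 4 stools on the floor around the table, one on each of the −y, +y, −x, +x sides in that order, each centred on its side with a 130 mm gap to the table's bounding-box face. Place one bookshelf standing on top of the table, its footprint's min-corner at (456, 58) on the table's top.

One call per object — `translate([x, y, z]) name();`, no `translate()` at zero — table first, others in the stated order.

table();
translate([521, -440, 0]) stool();
translate([521, 902, 0]) stool();
translate([-454, 231, 0]) stool();
translate([1496, 231, 0]) stool();
translate([456, 58, 682]) bookshelf();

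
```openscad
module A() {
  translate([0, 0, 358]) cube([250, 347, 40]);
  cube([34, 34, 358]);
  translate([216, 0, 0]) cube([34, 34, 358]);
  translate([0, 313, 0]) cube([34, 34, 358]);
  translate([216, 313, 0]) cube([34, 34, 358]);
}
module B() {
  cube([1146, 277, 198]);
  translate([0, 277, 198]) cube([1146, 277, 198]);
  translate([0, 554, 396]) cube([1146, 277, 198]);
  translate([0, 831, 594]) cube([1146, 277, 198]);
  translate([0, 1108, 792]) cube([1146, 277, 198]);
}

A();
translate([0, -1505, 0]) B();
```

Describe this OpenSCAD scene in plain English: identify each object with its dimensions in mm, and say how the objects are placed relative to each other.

A is a four-legged stool. The seat is 250×347 mm, 40 mm thick, top at z = 398 mm. It stands on four square legs, each 34×34 mm in cross-section, from z = 0 to the seat underside, each flush with a corner of the seat.

B is a straight staircase of 5 solid steps. Each step is 1146 mm wide (x), 277 mm deep (y, the going) and 198 mm tall (the rise). The first step rests on the floor; each subsequent step sits one going further in +y and one rise higher in +z, directly behind and above the previous step with no overlap.

The staircase is on the floor beside the stool on its −y side.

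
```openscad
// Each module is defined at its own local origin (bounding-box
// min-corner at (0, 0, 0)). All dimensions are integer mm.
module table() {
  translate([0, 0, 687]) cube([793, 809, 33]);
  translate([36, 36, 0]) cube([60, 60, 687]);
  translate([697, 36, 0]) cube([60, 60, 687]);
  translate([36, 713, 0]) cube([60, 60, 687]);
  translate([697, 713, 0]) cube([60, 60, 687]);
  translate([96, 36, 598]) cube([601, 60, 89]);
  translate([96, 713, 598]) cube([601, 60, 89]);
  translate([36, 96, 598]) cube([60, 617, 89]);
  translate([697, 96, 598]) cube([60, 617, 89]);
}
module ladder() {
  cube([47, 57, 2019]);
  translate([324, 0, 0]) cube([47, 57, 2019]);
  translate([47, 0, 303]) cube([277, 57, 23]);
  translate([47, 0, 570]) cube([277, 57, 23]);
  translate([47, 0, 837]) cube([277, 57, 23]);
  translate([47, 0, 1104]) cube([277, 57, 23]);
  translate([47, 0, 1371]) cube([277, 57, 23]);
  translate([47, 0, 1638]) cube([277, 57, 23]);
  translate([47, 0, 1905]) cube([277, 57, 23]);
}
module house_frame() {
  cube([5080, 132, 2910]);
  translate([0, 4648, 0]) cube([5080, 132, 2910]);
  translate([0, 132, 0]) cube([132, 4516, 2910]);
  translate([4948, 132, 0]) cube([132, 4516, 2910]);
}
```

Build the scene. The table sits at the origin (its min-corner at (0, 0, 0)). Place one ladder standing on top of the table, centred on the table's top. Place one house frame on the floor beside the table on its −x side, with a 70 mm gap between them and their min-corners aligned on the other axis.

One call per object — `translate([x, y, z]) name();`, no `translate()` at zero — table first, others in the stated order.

table();
translate([211, 376, 720]) ladder();
translate([-5150, 0, 0]) house_frame();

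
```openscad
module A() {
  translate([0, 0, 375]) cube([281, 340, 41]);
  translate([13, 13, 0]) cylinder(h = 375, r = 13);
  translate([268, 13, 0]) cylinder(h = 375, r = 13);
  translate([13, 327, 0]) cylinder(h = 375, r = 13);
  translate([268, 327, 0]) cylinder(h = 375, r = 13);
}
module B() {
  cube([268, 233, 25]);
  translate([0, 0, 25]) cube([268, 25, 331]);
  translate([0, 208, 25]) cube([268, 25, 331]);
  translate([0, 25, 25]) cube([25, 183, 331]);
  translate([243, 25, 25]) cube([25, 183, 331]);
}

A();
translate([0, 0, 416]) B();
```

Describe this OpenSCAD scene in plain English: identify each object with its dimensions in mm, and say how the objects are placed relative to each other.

A is a simple wooden stool: a rectangular seat 281 mm (x) by 340 mm (y), 41 mm thick, top face at z = 416 mm, on four round legs, each 26 mm in diameter. The legs rest on z = 0, each leg's axis is inset half a diameter from the nearest pair of seat edges (so the leg's bounding box is flush with the corner).

B is an open-topped rectangular box: outside dimensions 268×233×356 mm, with a uniform wall and base thickness of 25 mm. The base is a full 268×233 slab on the floor; four walls sit on top of the base. The front and back walls (the −y and +y sides) span the full width; the two side walls fit between them.

The open box is on top of the stool.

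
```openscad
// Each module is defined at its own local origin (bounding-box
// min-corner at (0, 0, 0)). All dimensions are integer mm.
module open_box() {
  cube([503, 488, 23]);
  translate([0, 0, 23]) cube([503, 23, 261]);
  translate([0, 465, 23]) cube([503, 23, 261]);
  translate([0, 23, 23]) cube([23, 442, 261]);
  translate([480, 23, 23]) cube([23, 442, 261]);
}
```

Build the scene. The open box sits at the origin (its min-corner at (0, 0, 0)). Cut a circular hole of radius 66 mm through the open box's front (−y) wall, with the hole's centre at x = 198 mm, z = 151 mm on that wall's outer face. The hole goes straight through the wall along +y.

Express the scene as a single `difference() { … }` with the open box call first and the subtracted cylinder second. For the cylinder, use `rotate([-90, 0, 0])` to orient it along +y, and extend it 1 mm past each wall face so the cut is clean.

difference() {
  open_box();
  translate([198, -1, 151]) rotate([-90, 0, 0]) cylinder(h = 25, r = 66);
}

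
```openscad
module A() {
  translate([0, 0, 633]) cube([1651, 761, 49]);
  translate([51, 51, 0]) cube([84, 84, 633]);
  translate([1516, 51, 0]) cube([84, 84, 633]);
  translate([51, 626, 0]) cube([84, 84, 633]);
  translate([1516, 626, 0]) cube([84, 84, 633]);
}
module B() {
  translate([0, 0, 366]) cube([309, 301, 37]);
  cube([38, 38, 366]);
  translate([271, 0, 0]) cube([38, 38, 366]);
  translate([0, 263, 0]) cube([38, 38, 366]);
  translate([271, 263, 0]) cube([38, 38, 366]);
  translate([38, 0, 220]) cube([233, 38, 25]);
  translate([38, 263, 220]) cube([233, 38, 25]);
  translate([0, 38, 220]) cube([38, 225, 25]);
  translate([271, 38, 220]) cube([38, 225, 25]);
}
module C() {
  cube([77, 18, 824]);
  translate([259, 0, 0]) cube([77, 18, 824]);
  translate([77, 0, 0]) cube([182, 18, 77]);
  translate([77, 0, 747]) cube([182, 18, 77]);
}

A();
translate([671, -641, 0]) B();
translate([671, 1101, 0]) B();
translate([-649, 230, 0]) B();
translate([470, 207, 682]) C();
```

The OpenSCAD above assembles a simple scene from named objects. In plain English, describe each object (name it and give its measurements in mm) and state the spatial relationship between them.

A is a table: top 1651 mm (x) × 761 mm (y), 49 mm thick, upper face at z = 682 mm, on four 84×84 mm square legs, each inset 51 mm from the nearest pair of top edges, running from z = 0 to the bottom of the top.

B is a simple wooden stool: a rectangular seat 309 mm (x) by 301 mm (y), 37 mm thick, top face at z = 403 mm, on four square legs, each 38×38 mm in cross-section. The legs rest on z = 0, each flush with a corner of the seat. Four stretchers, 38 mm wide and 25 mm tall, connect adjacent legs with their undersides at z = 220 mm, each running between the inner faces of the legs it joins and aligned with the legs' outer faces on the other axis.

C is a rectangular picture frame lying in the x–z plane (depth along y). The opening is 182 mm wide (x) by 670 mm tall (z), surrounded by a border 77 mm wide on all four sides. The frame is 18 mm deep and is made of two full-height vertical stiles with two horizontal rails fitted between them.

Three stools sit around the table at the −y, +y, −x sides. The picture frame is on top of the table.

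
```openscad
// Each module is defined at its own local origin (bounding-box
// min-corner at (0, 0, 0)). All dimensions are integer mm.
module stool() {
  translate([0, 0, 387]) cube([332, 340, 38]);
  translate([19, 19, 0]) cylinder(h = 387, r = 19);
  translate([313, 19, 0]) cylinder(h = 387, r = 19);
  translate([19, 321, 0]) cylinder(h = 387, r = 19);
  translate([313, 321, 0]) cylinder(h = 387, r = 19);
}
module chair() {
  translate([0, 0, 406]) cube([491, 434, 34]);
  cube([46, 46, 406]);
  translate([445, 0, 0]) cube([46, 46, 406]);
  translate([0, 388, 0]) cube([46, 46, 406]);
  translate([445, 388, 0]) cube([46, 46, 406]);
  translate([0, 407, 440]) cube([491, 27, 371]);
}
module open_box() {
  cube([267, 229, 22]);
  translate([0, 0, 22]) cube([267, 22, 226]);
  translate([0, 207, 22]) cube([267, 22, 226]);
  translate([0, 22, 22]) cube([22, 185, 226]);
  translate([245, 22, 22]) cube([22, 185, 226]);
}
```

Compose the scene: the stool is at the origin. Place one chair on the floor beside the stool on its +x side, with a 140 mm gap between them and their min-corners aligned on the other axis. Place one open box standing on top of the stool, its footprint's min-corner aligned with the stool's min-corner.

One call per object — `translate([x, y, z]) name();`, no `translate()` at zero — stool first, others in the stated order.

stool();
translate([472, 0, 0]) chair();
translate([0, 0, 425]) open_box();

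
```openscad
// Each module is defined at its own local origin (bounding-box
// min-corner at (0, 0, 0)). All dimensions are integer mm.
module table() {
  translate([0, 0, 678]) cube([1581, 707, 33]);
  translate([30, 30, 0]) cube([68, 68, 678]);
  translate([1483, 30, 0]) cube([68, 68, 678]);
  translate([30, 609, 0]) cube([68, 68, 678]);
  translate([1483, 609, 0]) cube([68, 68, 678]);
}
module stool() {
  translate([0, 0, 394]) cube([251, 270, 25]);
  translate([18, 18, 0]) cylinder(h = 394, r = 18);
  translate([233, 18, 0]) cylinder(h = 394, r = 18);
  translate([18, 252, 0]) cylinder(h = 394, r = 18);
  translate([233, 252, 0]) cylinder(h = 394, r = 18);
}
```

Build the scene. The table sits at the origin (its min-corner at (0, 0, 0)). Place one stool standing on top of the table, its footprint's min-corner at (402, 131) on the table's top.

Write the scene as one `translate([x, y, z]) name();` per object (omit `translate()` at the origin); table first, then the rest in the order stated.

table();
translate([402, 131, 711]) stool();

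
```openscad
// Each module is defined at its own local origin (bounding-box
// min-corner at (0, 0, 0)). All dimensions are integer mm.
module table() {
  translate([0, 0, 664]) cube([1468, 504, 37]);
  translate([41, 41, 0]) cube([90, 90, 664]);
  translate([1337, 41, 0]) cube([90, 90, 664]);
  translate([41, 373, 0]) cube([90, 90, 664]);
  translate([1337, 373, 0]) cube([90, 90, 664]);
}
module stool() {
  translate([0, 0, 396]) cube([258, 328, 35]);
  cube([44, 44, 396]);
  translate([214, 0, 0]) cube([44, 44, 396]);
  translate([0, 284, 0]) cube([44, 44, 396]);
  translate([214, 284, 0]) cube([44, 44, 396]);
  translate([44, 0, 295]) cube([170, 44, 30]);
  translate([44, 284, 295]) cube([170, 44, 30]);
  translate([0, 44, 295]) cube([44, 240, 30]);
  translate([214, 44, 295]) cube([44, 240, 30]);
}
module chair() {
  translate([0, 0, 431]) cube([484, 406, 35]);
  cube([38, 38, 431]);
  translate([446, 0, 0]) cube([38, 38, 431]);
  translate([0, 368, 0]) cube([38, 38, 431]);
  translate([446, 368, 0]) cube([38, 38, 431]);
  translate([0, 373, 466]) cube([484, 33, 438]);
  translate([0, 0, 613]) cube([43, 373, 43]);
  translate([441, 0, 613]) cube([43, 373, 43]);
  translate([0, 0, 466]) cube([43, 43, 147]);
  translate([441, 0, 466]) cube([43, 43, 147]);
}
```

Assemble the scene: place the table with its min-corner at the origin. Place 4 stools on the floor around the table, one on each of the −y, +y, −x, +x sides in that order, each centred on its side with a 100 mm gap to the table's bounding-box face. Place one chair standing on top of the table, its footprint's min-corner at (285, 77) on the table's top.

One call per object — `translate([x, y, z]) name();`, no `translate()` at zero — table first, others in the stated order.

table();
translate([605, -428, 0]) stool();
translate([605, 604, 0]) stool();
translate([-358, 88, 0]) stool();
translate([1568, 88, 0]) stool();
translate([285, 77, 701]) chair();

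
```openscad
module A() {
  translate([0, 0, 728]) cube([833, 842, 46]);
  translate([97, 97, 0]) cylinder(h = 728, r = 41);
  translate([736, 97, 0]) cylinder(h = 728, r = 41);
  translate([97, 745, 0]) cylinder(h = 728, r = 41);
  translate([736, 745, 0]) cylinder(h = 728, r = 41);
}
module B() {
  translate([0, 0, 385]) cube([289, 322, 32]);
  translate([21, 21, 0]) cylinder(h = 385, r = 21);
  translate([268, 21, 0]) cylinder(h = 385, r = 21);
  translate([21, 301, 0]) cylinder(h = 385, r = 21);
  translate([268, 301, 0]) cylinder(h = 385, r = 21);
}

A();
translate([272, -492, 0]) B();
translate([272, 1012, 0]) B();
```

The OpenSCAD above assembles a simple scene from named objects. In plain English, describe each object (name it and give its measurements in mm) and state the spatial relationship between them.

A is a rectangular dining table. The top is 833×842×46 mm with its upper surface at z = 774 mm. It stands on four round legs of 82 mm diameter, each leg's bounding box inset 56 mm from the nearest pair of top edges, running from the floor to the underside of the top.

B is a four-legged stool. The seat is 289×322 mm, 32 mm thick, top at z = 417 mm. It stands on four round legs, each 42 mm in diameter, from z = 0 to the seat underside, each leg's axis is inset half a diameter from the nearest pair of seat edges (so the leg's bounding box is flush with the corner).

Two stools sit around the table at the −y, +y sides.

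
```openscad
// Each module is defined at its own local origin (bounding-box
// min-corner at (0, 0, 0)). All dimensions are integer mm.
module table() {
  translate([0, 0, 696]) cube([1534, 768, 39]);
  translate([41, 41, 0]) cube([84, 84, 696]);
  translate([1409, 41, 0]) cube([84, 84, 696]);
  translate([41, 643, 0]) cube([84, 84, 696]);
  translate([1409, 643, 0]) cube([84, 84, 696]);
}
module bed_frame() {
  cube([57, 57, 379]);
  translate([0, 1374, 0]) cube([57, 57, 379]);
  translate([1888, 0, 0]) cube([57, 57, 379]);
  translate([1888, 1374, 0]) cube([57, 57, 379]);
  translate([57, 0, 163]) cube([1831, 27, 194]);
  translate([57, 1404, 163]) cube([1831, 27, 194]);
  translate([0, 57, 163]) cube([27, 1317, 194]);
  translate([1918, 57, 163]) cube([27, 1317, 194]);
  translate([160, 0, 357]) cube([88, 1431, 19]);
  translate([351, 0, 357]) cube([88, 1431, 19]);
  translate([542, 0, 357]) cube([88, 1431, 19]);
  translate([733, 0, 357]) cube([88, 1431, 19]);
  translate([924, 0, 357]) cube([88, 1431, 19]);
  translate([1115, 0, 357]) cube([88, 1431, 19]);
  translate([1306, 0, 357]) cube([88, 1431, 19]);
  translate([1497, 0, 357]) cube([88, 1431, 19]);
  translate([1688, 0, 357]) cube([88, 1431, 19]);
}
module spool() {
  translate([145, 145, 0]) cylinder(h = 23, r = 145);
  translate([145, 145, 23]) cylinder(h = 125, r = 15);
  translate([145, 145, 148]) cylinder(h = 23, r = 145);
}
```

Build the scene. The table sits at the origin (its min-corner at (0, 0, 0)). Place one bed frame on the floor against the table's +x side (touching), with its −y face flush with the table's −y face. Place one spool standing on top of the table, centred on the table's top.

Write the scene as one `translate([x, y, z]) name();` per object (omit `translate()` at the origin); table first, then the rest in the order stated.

table();
translate([1534, 0, 0]) bed_frame();
translate([622, 239, 735]) spool();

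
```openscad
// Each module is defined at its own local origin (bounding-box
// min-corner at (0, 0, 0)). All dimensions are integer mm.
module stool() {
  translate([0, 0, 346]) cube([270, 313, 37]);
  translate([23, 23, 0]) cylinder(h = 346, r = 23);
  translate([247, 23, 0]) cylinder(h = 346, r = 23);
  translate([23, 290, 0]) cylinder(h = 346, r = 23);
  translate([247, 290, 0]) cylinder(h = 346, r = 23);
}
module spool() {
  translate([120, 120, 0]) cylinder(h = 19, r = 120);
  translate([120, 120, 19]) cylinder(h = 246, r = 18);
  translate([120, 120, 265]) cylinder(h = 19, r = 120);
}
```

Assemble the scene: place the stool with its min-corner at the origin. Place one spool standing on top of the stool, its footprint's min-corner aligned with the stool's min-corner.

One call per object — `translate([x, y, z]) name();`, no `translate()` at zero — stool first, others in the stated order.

stool();
translate([0, 0, 383]) spool();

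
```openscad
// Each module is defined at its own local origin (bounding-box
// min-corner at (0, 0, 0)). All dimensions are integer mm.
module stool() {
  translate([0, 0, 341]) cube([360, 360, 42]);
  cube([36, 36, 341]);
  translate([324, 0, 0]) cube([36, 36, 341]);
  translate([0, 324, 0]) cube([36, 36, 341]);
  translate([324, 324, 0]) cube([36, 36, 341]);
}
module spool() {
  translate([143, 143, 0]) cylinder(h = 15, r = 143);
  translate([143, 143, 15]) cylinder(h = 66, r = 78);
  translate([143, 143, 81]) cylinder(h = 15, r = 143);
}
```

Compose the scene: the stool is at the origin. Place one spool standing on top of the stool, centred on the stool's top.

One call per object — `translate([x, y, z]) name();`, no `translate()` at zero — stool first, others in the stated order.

stool();
translate([37, 37, 383]) spool();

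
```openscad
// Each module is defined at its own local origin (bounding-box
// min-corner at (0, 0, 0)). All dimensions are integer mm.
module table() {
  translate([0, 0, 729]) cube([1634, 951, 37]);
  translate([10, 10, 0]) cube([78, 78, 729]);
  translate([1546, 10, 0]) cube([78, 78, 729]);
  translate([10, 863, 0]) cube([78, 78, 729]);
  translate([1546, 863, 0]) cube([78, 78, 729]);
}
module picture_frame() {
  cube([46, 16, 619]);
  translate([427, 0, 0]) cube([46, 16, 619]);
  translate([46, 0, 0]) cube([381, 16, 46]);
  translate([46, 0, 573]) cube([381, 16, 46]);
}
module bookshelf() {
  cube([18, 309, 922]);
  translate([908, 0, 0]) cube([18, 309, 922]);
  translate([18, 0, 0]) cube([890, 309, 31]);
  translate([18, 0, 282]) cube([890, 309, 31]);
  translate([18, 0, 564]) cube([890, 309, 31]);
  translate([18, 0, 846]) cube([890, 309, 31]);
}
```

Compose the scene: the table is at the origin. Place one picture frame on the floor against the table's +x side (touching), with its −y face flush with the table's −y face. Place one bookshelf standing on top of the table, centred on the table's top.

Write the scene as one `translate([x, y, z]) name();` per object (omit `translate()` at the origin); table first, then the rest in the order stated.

table();
translate([1634, 0, 0]) picture_frame();
translate([354, 321, 766]) bookshelf();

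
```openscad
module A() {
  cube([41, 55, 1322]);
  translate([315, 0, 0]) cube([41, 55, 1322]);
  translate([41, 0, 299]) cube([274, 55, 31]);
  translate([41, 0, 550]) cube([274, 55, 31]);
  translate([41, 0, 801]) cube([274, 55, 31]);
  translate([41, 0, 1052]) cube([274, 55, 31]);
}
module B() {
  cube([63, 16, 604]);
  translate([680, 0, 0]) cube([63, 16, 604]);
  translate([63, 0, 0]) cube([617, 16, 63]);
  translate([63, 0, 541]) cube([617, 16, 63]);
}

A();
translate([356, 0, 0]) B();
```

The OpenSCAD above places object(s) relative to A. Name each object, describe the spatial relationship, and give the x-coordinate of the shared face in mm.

The ladder's +x face and the picture frame's −x face are both at x = 356 mm.

A is a ladder. B is a picture frame. The picture frame is against the ladder's +x side, with their −y faces flush. The x-coordinate of the shared face is 356 mm.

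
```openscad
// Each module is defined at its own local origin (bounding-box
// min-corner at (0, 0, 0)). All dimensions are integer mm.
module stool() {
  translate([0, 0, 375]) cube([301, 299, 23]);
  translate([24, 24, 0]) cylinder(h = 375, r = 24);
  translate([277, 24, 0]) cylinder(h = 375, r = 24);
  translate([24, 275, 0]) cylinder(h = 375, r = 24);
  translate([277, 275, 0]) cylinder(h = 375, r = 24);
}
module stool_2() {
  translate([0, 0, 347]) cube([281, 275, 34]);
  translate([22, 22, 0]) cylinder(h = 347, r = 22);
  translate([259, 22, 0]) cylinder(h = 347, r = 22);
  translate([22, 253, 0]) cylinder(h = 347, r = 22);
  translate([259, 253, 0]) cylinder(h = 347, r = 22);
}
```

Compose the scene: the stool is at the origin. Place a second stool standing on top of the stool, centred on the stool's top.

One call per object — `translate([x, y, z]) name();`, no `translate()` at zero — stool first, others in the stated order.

stool();
translate([10, 12, 398]) stool_2();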